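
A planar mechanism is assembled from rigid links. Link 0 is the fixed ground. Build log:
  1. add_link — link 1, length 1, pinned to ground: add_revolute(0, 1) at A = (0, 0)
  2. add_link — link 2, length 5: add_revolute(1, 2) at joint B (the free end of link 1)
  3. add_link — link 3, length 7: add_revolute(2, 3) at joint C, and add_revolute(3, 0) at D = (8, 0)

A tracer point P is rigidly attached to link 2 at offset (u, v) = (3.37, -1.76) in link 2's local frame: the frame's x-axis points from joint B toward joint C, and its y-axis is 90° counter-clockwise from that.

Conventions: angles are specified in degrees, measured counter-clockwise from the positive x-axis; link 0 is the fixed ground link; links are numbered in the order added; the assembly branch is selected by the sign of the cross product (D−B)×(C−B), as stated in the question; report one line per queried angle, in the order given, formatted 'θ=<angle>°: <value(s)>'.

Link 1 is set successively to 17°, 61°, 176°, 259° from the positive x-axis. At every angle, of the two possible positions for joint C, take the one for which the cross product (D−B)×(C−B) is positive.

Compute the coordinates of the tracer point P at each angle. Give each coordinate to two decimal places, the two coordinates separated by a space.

A=(0,0), D=(8.00,0)
θ=17°: B = A + 1.00·(cos17°, sin17°) = (0.9563, 0.2924)
θ=17°: |BD| = 7.0498
θ=17°: circle(B,5.00) ∩ circle(D,7.00): a=1.8227, h=4.6559
θ=17°:   candidates: C₊=(2.9705,4.8687) cross=32.823; C₋=(2.5843,-4.4352) cross=-32.823
θ=17°:   branch + wants cross > 0 → take C=(2.9705,4.8687) (cross=32.823)
θ=17°: ex = (C−B)/|BC| = (0.4028,0.9153); ey = (-0.9153,0.4028)
θ=17°: P = B + 3.37·ex + -1.76·ey = (3.9248,2.6678)
θ=61°: B = A + 1.00·(cos61°, sin61°) = (0.4848, 0.8746)
θ=61°: |BD| = 7.5659
θ=61°: circle(B,5.00) ∩ circle(D,7.00): a=2.1969, h=4.4915
θ=61°:   candidates: C₊=(3.1862,5.0821) cross=33.982; C₋=(2.1478,-3.8407) cross=-33.982
θ=61°:   branch + wants cross > 0 → take C=(3.1862,5.0821) (cross=33.982)
θ=61°: ex = (C−B)/|BC| = (0.5403,0.8415); ey = (-0.8415,0.5403)
θ=61°: P = B + 3.37·ex + -1.76·ey = (3.7866,2.7595)
θ=176°: B = A + 1.00·(cos176°, sin176°) = (-0.9976, 0.0698)
θ=176°: |BD| = 8.9978
θ=176°: circle(B,5.00) ∩ circle(D,7.00): a=3.1653, h=3.8705
θ=176°:   candidates: C₊=(2.1976,3.9156) cross=34.827; C₋=(2.1376,-3.8252) cross=-34.827
θ=176°:   branch + wants cross > 0 → take C=(2.1976,3.9156) (cross=34.827)
θ=176°: ex = (C−B)/|BC| = (0.6390,0.7692); ey = (-0.7692,0.6390)
θ=176°: P = B + 3.37·ex + -1.76·ey = (2.5097,1.5372)
θ=259°: B = A + 1.00·(cos259°, sin259°) = (-0.1908, -0.9816)
θ=259°: |BD| = 8.2494
θ=259°: circle(B,5.00) ∩ circle(D,7.00): a=2.6701, h=4.2274
θ=259°:   candidates: C₊=(1.9573,3.5334) cross=34.873; C₋=(2.9633,-4.8613) cross=-34.873
θ=259°:   branch + wants cross > 0 → take C=(1.9573,3.5334) (cross=34.873)
θ=259°: ex = (C−B)/|BC| = (0.4296,0.9030); ey = (-0.9030,0.4296)
θ=259°: P = B + 3.37·ex + -1.76·ey = (2.8463,1.3054)

θ=17°: 3.92 2.67
θ=61°: 3.79 2.76
θ=176°: 2.51 1.54
θ=259°: 2.85 1.31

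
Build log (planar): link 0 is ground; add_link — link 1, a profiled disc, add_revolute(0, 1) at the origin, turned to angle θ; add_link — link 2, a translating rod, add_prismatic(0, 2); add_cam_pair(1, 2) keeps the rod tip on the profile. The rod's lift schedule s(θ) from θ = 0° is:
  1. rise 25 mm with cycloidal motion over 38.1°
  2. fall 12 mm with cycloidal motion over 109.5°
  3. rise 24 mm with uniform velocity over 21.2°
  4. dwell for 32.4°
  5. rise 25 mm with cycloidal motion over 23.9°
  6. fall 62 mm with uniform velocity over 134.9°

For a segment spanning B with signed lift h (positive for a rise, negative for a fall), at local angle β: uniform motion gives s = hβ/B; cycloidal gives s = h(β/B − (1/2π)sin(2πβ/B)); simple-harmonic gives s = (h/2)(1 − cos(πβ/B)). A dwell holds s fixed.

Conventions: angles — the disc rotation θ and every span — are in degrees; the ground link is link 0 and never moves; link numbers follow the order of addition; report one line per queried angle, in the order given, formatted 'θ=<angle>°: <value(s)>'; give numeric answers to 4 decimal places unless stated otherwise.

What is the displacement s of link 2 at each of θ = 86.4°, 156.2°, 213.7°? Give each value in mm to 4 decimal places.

seg 1 [0°–38.1°] cycloidal, h=25: full span → s += 25 → s = 25.0000
seg 2 [38.1°–147.6°] cycloidal, h=-12: θ=86.4° here. β=48.3, B=109.5. -12·(0.4411 − sin(2π·0.4411)/(2π)) = -4.6023 → s = 20.3977
seg 2 [38.1°–147.6°] cycloidal, h=-12: full span → s += -12 → s = 13.0000
seg 3 [147.6°–168.8°] uniform, h=24: θ=156.2° here. β=8.6, B=21.2. 24·8.6/21.2 = 9.7358 → s = 22.7358
seg 3 [147.6°–168.8°] uniform, h=24: full span → s += 24 → s = 37.0000
seg 4 [168.8°–201.2°] dwell: s stays 37.0000
seg 5 [201.2°–225.1°] cycloidal, h=25: θ=213.7° here. β=12.5, B=23.9. 25·(0.5230 − sin(2π·0.5230)/(2π)) = 13.6486 → s = 50.6486

θ=86.4°: 20.3977
θ=156.2°: 22.7358
θ=213.7°: 50.6486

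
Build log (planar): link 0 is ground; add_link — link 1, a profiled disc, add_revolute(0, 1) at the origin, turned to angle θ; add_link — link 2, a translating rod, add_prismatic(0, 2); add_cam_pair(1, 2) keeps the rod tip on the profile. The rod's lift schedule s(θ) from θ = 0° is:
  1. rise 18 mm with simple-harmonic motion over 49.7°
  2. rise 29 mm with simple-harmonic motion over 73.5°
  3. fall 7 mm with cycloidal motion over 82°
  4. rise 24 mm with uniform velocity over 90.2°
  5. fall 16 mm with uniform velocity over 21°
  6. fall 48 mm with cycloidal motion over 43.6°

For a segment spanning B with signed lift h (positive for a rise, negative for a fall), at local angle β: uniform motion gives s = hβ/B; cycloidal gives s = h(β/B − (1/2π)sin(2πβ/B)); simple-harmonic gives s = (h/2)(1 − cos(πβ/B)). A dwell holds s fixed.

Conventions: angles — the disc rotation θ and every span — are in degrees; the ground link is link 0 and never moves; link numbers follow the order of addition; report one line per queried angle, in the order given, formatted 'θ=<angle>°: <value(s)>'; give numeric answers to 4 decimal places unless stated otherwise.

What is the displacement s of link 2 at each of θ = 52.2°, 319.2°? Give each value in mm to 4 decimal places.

seg 1 [0°–49.7°] simple-harmonic, h=18: full span → s += 18 → s = 18.0000
seg 2 [49.7°–123.2°] simple-harmonic, h=29: θ=52.2° here. β=2.5, B=73.5. 29/2·(1 − cos(π·0.0340)) = 0.0827 → s = 18.0827
seg 2 [49.7°–123.2°] simple-harmonic, h=29: full span → s += 29 → s = 47.0000
seg 3 [123.2°–205.2°] cycloidal, h=-7: full span → s += -7 → s = 40.0000
seg 4 [205.2°–295.4°] uniform, h=24: full span → s += 24 → s = 64.0000
seg 5 [295.4°–316.4°] uniform, h=-16: full span → s += -16 → s = 48.0000
seg 6 [316.4°–360°] cycloidal, h=-48: θ=319.2° here. β=2.8, B=43.6. -48·(0.0642 − sin(2π·0.0642)/(2π)) = -0.0830 → s = 47.9170

θ=52.2°: 18.0827
θ=319.2°: 47.9170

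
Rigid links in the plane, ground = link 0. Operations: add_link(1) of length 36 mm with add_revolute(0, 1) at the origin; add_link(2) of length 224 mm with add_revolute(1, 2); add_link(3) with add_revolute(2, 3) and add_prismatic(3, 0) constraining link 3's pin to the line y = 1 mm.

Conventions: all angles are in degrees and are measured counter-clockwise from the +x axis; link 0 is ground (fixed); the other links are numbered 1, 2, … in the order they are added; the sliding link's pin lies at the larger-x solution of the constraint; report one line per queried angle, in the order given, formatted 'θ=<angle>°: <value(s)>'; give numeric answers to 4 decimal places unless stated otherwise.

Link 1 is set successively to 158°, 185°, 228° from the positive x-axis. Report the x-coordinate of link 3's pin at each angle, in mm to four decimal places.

geometry: r = 36 mm, L = 224 mm, e = 1 mm
θ=158°: crank pin P = (r cos θ, r sin θ) = (-33.378619, 13.485837)
θ=158°: h = r sin θ − e = 13.485837 − 1 = 12.485837
θ=158°: x = r cos θ + √(L² − h²) = -33.378619 + 223.651747 = 190.273128
θ=185°: crank pin P = (r cos θ, r sin θ) = (-35.863009, -3.137607)
θ=185°: h = r sin θ − e = -3.137607 − 1 = -4.137607
θ=185°: x = r cos θ + √(L² − h²) = -35.863009 + 223.961783 = 188.098774
θ=228°: crank pin P = (r cos θ, r sin θ) = (-24.088702, -26.753214)
θ=228°: h = r sin θ − e = -26.753214 − 1 = -27.753214
θ=228°: x = r cos θ + √(L² − h²) = -24.088702 + 222.274063 = 198.185361

θ=158°: 190.2731
θ=185°: 188.0988
θ=228°: 198.1854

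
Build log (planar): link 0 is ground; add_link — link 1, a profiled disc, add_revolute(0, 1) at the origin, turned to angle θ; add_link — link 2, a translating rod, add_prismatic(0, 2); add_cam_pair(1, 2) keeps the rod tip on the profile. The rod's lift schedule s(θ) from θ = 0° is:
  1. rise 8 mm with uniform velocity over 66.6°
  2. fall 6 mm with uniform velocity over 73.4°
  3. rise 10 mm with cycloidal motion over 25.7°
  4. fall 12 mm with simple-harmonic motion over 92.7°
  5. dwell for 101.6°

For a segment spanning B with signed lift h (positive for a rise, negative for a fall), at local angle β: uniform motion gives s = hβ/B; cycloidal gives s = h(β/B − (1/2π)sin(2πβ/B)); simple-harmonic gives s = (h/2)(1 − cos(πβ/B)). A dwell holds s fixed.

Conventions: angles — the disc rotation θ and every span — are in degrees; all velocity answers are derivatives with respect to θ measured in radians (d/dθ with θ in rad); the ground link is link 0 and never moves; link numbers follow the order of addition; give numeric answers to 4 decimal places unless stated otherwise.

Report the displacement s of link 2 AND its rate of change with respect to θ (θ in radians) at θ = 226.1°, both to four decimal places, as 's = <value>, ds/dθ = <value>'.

seg 1 [0°–66.6°] uniform, h=8: full span → s += 8 → s = 8.0000
seg 2 [66.6°–140°] uniform, h=-6: full span → s += -6 → s = 2.0000
seg 3 [140°–165.7°] cycloidal, h=10: full span → s += 10 → s = 12.0000
seg 4 [165.7°–258.4°] simple-harmonic, h=-12: θ=226.1° here. β=60.4, B=92.7. -12/2·(1 − cos(π·0.6516)) = -8.7502 → s = 3.2498
velocity in seg [165.7°–258.4°] (simple-harmonic), θ in radians: β = 60.4° = 1.0542 rad, B = 92.7° = 1.6179 rad; ds/dθ = (πh/(2B)) sin(πβ/B) = (π·(-12)/(2·1.6179)) sin(π·0.6516) = -10.354542 mm/rad

s = 3.2498, ds/dθ = -10.3545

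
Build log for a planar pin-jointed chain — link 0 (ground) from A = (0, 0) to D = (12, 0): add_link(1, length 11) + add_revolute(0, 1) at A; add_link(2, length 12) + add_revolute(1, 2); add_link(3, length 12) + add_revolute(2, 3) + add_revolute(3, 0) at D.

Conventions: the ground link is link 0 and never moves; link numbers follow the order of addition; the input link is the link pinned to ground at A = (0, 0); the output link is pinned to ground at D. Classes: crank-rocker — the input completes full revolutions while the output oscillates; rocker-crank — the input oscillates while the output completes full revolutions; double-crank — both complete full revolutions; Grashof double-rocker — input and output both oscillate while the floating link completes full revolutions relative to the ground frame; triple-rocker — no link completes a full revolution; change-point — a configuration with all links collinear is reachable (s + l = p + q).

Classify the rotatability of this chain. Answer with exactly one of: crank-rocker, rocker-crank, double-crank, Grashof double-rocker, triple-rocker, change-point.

lengths: ground=12, input=11, coupler=12, output=12
sorted: s=11 (shortest), l=12 (longest), p+q=24
s + l = 23 vs p + q = 24
s + l < p + q (Grashof) with shortest = input link → crank-rocker

crank-rocker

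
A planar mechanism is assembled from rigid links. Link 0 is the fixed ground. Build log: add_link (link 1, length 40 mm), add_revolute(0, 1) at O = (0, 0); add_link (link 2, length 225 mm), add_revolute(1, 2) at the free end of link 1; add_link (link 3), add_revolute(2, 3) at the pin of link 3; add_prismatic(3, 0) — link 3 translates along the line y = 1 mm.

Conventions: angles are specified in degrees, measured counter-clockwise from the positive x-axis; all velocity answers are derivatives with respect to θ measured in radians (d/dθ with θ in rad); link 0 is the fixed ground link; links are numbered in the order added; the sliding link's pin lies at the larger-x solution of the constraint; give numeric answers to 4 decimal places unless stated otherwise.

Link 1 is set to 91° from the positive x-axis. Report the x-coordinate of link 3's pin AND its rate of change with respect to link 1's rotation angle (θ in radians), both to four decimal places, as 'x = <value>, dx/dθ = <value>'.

geometry: r = 40 mm, L = 225 mm, e = 1 mm
crank pin P = (r cos θ, r sin θ) = (-0.698096, 39.993908)
h = r sin θ − e = 39.993908 − 1 = 38.993908
x = r cos θ + √(L² − h²) = -0.698096 + 221.595296 = 220.897200
dx/dθ = −r sin θ − h·r cos θ/√(L² − h²) (θ in radians; h = 38.993908) = -39.871064

x = 220.8972, dx/dθ = -39.8711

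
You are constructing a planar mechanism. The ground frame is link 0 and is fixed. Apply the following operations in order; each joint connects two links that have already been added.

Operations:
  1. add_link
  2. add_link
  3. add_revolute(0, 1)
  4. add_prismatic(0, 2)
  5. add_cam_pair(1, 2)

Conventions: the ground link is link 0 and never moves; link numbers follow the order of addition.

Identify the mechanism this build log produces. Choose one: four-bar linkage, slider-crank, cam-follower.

links: 3 (incl. ground); joints: 1 revolute, 1 prismatic, 1 higher (cam) pair, forming one closed loop
3 links, revolute + prismatic + higher pair in one loop → cam-follower

cam-follower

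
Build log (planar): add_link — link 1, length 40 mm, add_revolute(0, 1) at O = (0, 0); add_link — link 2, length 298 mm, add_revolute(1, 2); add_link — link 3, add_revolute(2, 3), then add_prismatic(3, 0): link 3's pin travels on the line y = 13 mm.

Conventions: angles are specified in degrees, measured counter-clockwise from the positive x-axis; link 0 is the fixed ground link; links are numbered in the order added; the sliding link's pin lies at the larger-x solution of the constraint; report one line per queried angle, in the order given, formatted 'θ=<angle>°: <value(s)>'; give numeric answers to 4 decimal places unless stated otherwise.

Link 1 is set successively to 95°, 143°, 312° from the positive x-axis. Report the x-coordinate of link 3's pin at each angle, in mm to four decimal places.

geometry: r = 40 mm, L = 298 mm, e = 13 mm
θ=95°: crank pin P = (r cos θ, r sin θ) = (-3.486230, 39.847788)
θ=95°: h = r sin θ − e = 39.847788 − 13 = 26.847788
θ=95°: x = r cos θ + √(L² − h²) = -3.486230 + 296.788134 = 293.301904
θ=143°: crank pin P = (r cos θ, r sin θ) = (-31.945420, 24.072601)
θ=143°: h = r sin θ − e = 24.072601 − 13 = 11.072601
θ=143°: x = r cos θ + √(L² − h²) = -31.945420 + 297.794220 = 265.848800
θ=312°: crank pin P = (r cos θ, r sin θ) = (26.765224, -29.725793)
θ=312°: h = r sin θ − e = -29.725793 − 13 = -42.725793
θ=312°: x = r cos θ + √(L² − h²) = 26.765224 + 294.921187 = 321.686411

θ=95°: 293.3019
θ=143°: 265.8488
θ=312°: 321.6864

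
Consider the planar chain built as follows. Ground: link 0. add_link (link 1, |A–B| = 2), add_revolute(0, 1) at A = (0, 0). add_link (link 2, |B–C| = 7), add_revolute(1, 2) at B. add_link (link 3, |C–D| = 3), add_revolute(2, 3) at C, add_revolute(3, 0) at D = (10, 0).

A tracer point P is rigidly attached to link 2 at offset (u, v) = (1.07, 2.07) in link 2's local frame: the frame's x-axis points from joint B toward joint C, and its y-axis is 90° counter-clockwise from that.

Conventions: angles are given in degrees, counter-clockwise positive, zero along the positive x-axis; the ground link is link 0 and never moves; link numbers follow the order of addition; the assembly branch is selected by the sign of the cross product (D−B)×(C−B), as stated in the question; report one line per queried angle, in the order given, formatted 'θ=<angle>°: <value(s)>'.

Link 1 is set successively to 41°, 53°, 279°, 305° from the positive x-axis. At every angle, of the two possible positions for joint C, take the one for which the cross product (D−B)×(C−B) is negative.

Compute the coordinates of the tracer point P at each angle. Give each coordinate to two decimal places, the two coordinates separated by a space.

A=(0,0), D=(10.00,0)
θ=41°: B = A + 2.00·(cos41°, sin41°) = (1.5094, 1.3121)
θ=41°: |BD| = 8.5914
θ=41°: circle(B,7.00) ∩ circle(D,3.00): a=6.6236, h=2.2645
θ=41°:   candidates: C₊=(8.4012,2.5384) cross=19.455; C₋=(7.7095,-1.9374) cross=-19.455
θ=41°:   branch - wants cross < 0 → take C=(7.7095,-1.9374) (cross=-19.455)
θ=41°: ex = (C−B)/|BC| = (0.8857,-0.4642); ey = (0.4642,0.8857)
θ=41°: P = B + 1.07·ex + 2.07·ey = (3.4181,2.6489)
θ=53°: B = A + 2.00·(cos53°, sin53°) = (1.2036, 1.5973)
θ=53°: |BD| = 8.9402
θ=53°: circle(B,7.00) ∩ circle(D,3.00): a=6.7072, h=2.0034
θ=53°:   candidates: C₊=(8.1608,2.3701) cross=17.911; C₋=(7.4450,-1.5722) cross=-17.911
θ=53°:   branch - wants cross < 0 → take C=(7.4450,-1.5722) (cross=-17.911)
θ=53°: ex = (C−B)/|BC| = (0.8916,-0.4528); ey = (0.4528,0.8916)
θ=53°: P = B + 1.07·ex + 2.07·ey = (3.0949,2.9584)
θ=279°: B = A + 2.00·(cos279°, sin279°) = (0.3129, -1.9754)
θ=279°: |BD| = 9.8865
θ=279°: circle(B,7.00) ∩ circle(D,3.00): a=6.9662, h=0.6870
θ=279°:   candidates: C₊=(7.0013,0.0897) cross=6.792; C₋=(7.2759,-1.2566) cross=-6.792
θ=279°:   branch - wants cross < 0 → take C=(7.2759,-1.2566) (cross=-6.792)
θ=279°: ex = (C−B)/|BC| = (0.9947,0.1027); ey = (-0.1027,0.9947)
θ=279°: P = B + 1.07·ex + 2.07·ey = (1.1647,0.1935)
θ=305°: B = A + 2.00·(cos305°, sin305°) = (1.1472, -1.6383)
θ=305°: |BD| = 9.0032
θ=305°: circle(B,7.00) ∩ circle(D,3.00): a=6.7230, h=1.9496
θ=305°:   candidates: C₊=(7.4032,1.5021) cross=17.553; C₋=(8.1127,-2.3320) cross=-17.553
θ=305°:   branch - wants cross < 0 → take C=(8.1127,-2.3320) (cross=-17.553)
θ=305°: ex = (C−B)/|BC| = (0.9951,-0.0991); ey = (0.0991,0.9951)
θ=305°: P = B + 1.07·ex + 2.07·ey = (2.4170,0.3155)

θ=41°: 3.42 2.65
θ=53°: 3.09 2.96
θ=279°: 1.16 0.19
θ=305°: 2.42 0.32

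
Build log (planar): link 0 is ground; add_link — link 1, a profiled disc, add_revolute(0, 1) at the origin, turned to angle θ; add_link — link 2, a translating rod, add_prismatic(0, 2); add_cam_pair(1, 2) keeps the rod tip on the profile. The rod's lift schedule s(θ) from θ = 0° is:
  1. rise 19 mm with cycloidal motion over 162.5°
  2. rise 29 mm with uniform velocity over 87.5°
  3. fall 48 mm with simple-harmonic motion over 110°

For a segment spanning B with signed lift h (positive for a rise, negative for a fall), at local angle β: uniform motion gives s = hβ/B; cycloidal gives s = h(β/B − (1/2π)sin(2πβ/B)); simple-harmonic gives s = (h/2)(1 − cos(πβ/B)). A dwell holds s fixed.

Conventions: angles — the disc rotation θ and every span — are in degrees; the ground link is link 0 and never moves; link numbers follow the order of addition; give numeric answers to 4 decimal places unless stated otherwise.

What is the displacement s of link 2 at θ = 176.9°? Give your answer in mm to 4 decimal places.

seg 1 [0°–162.5°] cycloidal, h=19: full span → s += 19 → s = 19.0000
seg 2 [162.5°–250°] uniform, h=29: θ=176.9° here. β=14.4, B=87.5. 29·14.4/87.5 = 4.7726 → s = 23.7726

23.7726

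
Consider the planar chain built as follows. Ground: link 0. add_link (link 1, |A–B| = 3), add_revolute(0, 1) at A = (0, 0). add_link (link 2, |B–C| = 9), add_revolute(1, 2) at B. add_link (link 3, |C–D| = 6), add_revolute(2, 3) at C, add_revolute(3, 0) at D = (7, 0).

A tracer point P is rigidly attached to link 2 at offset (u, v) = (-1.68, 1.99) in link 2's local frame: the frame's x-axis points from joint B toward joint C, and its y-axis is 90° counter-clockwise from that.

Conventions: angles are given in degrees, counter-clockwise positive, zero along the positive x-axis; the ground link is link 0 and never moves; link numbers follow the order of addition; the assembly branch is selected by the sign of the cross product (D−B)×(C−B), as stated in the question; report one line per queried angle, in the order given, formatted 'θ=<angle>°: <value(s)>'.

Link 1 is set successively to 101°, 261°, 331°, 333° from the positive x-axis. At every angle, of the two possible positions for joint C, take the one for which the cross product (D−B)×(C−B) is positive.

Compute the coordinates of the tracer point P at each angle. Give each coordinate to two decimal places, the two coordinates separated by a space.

A=(0,0), D=(7.00,0)
θ=101°: B = A + 3.00·(cos101°, sin101°) = (-0.5724, 2.9449)
θ=101°: |BD| = 8.1249
θ=101°: circle(B,9.00) ∩ circle(D,6.00): a=6.8317, h=5.8590
θ=101°:   candidates: C₊=(7.9183,5.9293) cross=47.604; C₋=(3.6712,-4.9919) cross=-47.604
θ=101°:   branch + wants cross > 0 → take C=(7.9183,5.9293) (cross=47.604)
θ=101°: ex = (C−B)/|BC| = (0.9434,0.3316); ey = (-0.3316,0.9434)
θ=101°: P = B + -1.68·ex + 1.99·ey = (-2.8173,4.2652)
θ=261°: B = A + 3.00·(cos261°, sin261°) = (-0.4693, -2.9631)
θ=261°: |BD| = 8.0356
θ=261°: circle(B,9.00) ∩ circle(D,6.00): a=6.8178, h=5.8751
θ=261°:   candidates: C₊=(3.7017,5.0121) cross=47.210; C₋=(8.0345,-5.9101) cross=-47.210
θ=261°:   branch + wants cross > 0 → take C=(3.7017,5.0121) (cross=47.210)
θ=261°: ex = (C−B)/|BC| = (0.4634,0.8861); ey = (-0.8861,0.4634)
θ=261°: P = B + -1.68·ex + 1.99·ey = (-3.0113,-3.5295)
θ=331°: B = A + 3.00·(cos331°, sin331°) = (2.6239, -1.4544)
θ=331°: |BD| = 4.6115
θ=331°: circle(B,9.00) ∩ circle(D,6.00): a=7.1849, h=5.4201
θ=331°:   candidates: C₊=(7.7325,5.9551) cross=24.995; C₋=(11.1515,-4.3319) cross=-24.995
θ=331°:   branch + wants cross > 0 → take C=(7.7325,5.9551) (cross=24.995)
θ=331°: ex = (C−B)/|BC| = (0.5676,0.8233); ey = (-0.8233,0.5676)
θ=331°: P = B + -1.68·ex + 1.99·ey = (0.0319,-1.7080)
θ=333°: B = A + 3.00·(cos333°, sin333°) = (2.6730, -1.3620)
θ=333°: |BD| = 4.5363
θ=333°: circle(B,9.00) ∩ circle(D,6.00): a=7.2282, h=5.3622
θ=333°:   candidates: C₊=(7.9577,5.9231) cross=24.325; C₋=(11.1777,-4.3066) cross=-24.325
θ=333°:   branch + wants cross > 0 → take C=(7.9577,5.9231) (cross=24.325)
θ=333°: ex = (C−B)/|BC| = (0.5872,0.8094); ey = (-0.8094,0.5872)
θ=333°: P = B + -1.68·ex + 1.99·ey = (0.0757,-1.5533)

θ=101°: -2.82 4.27
θ=261°: -3.01 -3.53
θ=331°: 0.03 -1.71
θ=333°: 0.08 -1.55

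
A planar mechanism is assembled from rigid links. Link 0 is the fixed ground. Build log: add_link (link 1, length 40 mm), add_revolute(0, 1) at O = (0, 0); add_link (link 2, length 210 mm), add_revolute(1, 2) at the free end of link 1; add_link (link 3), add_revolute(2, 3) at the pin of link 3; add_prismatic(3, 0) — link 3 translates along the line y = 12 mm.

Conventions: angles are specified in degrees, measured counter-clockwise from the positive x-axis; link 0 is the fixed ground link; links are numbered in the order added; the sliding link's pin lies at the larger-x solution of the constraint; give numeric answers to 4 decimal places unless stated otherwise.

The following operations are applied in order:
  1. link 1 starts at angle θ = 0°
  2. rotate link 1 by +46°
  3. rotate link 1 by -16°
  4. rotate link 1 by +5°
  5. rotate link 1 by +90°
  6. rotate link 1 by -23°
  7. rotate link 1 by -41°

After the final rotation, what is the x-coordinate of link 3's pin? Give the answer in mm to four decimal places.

geometry: r = 40 mm, L = 210 mm, e = 12 mm; θ starts at 0°
rotate link 1 by +46°: θ ← 0° +46° = 46°
rotate link 1 by -16°: θ ← 46° -16° = 30°
rotate link 1 by +5°: θ ← 30° +5° = 35°
rotate link 1 by +90°: θ ← 35° +90° = 125°
rotate link 1 by -23°: θ ← 125° -23° = 102°
rotate link 1 by -41°: θ ← 102° -41° = 61°
crank pin P = (r cos θ, r sin θ) = (19.392385, 34.984788)
h = r sin θ − e = 34.984788 − 12 = 22.984788
x = r cos θ + √(L² − h²) = 19.392385 + 208.738352 = 228.130737

228.1307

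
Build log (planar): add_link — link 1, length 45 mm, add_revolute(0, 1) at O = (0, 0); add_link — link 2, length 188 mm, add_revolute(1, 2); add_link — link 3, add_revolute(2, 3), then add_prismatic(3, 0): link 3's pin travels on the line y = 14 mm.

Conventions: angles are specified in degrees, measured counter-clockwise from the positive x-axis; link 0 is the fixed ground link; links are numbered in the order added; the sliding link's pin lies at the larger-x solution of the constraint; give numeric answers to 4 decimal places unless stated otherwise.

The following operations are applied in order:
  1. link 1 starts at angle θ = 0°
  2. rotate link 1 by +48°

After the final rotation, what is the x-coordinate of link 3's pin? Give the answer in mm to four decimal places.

geometry: r = 45 mm, L = 188 mm, e = 14 mm; θ starts at 0°
rotate link 1 by +48°: θ ← 0° +48° = 48°
crank pin P = (r cos θ, r sin θ) = (30.110877, 33.441517)
h = r sin θ − e = 33.441517 − 14 = 19.441517
x = r cos θ + √(L² − h²) = 30.110877 + 186.992052 = 217.102929

217.1029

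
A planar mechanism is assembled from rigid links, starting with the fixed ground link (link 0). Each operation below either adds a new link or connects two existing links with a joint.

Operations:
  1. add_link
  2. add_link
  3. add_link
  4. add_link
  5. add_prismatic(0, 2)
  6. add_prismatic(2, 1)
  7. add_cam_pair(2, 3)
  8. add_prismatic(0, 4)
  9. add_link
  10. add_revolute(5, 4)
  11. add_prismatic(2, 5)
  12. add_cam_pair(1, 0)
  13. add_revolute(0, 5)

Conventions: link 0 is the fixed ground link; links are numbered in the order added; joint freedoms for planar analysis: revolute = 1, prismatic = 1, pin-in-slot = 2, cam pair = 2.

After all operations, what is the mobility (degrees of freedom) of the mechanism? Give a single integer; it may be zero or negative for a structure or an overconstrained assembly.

(L,J1,J2)=(1,0,0); link0 fixed
link1: (2,0,0)
link2: (3,0,0)
link3: (4,0,0)
link4: (5,0,0)
P 0-2 [J1]: (5,1,0)
P 2-1 [J1]: (5,2,0)
C 2-3 [J2]: (5,2,1)
P 0-4 [J1]: (5,3,1)
link5: (6,3,1)
R 5-4 [J1]: (6,4,1)
P 2-5 [J1]: (6,5,1)
C 1-0 [J2]: (6,5,2)
R 0-5 [J1]: (6,6,2)
Grübler: 3·5 − 2·6 − 2 = 1

M = 1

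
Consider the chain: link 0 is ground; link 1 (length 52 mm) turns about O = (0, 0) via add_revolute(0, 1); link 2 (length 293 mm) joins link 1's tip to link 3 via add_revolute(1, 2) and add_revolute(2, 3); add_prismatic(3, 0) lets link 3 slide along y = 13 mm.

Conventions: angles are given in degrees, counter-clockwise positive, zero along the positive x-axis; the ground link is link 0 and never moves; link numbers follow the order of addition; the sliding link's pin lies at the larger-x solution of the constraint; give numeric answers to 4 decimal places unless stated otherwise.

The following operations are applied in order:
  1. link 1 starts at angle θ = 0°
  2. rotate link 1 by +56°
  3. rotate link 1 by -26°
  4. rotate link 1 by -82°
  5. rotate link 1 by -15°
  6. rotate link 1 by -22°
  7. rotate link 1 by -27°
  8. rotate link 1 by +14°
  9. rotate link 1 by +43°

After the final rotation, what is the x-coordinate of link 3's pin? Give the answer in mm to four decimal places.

geometry: r = 52 mm, L = 293 mm, e = 13 mm; θ starts at 0°
rotate link 1 by +56°: θ ← 0° +56° = 56°
rotate link 1 by -26°: θ ← 56° -26° = 30°
rotate link 1 by -82°: θ ← 30° -82° = -52°
rotate link 1 by -15°: θ ← -52° -15° = -67°
rotate link 1 by -22°: θ ← -67° -22° = -89°
rotate link 1 by -27°: θ ← -89° -27° = -116°
rotate link 1 by +14°: θ ← -116° +14° = -102°
rotate link 1 by +43°: θ ← -102° +43° = -59°
crank pin P = (r cos θ, r sin θ) = (26.781980, -44.572700)
h = r sin θ − e = -44.572700 − 13 = -57.572700
x = r cos θ + √(L² − h²) = 26.781980 + 287.287981 = 314.069961

314.0700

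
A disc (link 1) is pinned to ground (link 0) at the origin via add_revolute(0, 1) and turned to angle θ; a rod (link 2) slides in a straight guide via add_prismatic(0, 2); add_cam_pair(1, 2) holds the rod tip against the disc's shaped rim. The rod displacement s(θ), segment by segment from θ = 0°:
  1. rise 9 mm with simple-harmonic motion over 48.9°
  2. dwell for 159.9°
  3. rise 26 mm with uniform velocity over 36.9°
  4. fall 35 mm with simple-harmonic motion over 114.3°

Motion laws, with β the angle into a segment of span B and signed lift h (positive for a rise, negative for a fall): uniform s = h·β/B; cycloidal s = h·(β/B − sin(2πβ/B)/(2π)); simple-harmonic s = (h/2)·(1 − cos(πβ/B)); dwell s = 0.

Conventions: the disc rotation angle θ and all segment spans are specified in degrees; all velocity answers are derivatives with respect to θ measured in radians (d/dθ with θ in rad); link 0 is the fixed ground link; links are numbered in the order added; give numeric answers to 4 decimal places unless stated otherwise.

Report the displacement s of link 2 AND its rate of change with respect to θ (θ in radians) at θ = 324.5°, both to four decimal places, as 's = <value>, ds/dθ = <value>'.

segment 1 (0° to 48.9°, simple-harmonic, h = 9) is passed completely: s = 0.0000 + (9) = 9.0000
segment 2 (48.9° to 208.8°, dwell): s unchanged at 9.0000
segment 3 (208.8° to 245.7°, uniform, h = 26) is passed completely: s = 9.0000 + (26) = 35.0000
θ = 324.5° falls in segment 4 (245.7° to 360°, simple-harmonic, h = -35): β = 324.5 − 245.7 = 78.8°, B = 114.3°; Δs = -35/2·(1 − cos(π·0.6894)) = -27.3098; s = 35.0000 − 27.3098 = 7.6902
velocity in seg [245.7°–360°] (simple-harmonic), θ in radians: β = 78.8° = 1.3753 rad, B = 114.3° = 1.9949 rad; ds/dθ = (πh/(2B)) sin(πβ/B) = (π·(-35)/(2·1.9949)) sin(π·0.6894) = -22.822047 mm/rad

s = 7.6902, ds/dθ = -22.8220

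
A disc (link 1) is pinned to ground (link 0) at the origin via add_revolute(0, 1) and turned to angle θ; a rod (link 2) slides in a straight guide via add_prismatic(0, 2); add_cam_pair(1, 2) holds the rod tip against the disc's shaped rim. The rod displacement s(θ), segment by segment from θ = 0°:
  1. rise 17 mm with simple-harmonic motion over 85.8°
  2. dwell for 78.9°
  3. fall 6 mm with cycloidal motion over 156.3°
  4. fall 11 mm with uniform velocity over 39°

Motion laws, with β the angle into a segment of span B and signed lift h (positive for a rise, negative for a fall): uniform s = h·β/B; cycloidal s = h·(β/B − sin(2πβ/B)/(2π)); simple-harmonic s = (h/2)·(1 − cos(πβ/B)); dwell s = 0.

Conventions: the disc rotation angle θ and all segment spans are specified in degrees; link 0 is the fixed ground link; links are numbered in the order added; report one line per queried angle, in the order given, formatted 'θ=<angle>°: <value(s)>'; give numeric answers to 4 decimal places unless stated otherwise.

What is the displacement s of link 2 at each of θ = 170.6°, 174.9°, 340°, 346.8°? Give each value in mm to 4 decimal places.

segment 1 (0° to 85.8°, simple-harmonic, h = 17) is passed completely: s = 0.0000 + (17) = 17.0000
segment 2 (85.8° to 164.7°, dwell): s unchanged at 17.0000
θ = 170.6° falls in segment 3 (164.7° to 321°, cycloidal, h = -6): β = 170.6 − 164.7 = 5.9°, B = 156.3°; Δs = -6·(0.0377 − sin(2π·0.0377)/(2π)) = -0.0021; s = 17.0000 − 0.0021 = 16.9979
θ = 174.9° falls in segment 3 (164.7° to 321°, cycloidal, h = -6): β = 174.9 − 164.7 = 10.2°, B = 156.3°; Δs = -6·(0.0653 − sin(2π·0.0653)/(2π)) = -0.0109; s = 17.0000 − 0.0109 = 16.9891
segment 3 (164.7° to 321°, cycloidal, h = -6) is passed completely: s = 17.0000 + (-6) = 11.0000
θ = 340° falls in segment 4 (321° to 360°, uniform, h = -11): β = 340 − 321 = 19°, B = 39°; Δs = -11·19/39 = -5.3590; s = 11.0000 − 5.3590 = 5.6410
θ = 346.8° falls in segment 4 (321° to 360°, uniform, h = -11): β = 346.8 − 321 = 25.8°, B = 39°; Δs = -11·25.8/39 = -7.2769; s = 11.0000 − 7.2769 = 3.7231

θ=170.6°: 16.9979
θ=174.9°: 16.9891
θ=340°: 5.6410
θ=346.8°: 3.7231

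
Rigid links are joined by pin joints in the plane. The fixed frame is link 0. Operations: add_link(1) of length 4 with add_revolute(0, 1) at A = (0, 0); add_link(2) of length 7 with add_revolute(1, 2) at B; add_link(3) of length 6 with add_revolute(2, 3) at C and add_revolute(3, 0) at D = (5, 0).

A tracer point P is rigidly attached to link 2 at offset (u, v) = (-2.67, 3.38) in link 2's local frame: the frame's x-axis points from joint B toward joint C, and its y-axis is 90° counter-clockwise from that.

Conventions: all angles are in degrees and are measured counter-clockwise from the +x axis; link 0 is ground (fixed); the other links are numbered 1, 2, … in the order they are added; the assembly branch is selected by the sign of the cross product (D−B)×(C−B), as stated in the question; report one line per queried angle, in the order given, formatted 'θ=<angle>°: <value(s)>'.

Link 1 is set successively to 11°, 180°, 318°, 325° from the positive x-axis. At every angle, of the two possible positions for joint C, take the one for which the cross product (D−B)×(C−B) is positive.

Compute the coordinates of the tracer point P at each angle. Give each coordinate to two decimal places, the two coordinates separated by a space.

A=(0,0), D=(5.00,0)
θ=11°: B = A + 4.00·(cos11°, sin11°) = (3.9265, 0.7632)
θ=11°: |BD| = 1.3172
θ=11°: circle(B,7.00) ∩ circle(D,6.00): a=5.5934, h=4.2087
θ=11°:   candidates: C₊=(10.9240,0.9522) cross=5.544; C₋=(6.0464,-5.9080) cross=-5.544
θ=11°:   branch + wants cross > 0 → take C=(10.9240,0.9522) (cross=5.544)
θ=11°: ex = (C−B)/|BC| = (0.9996,0.0270); ey = (-0.0270,0.9996)
θ=11°: P = B + -2.67·ex + 3.38·ey = (1.1662,4.0699)
θ=180°: B = A + 4.00·(cos180°, sin180°) = (-4.0000, 0.0000)
θ=180°: |BD| = 9.0000
θ=180°: circle(B,7.00) ∩ circle(D,6.00): a=5.2222, h=4.6614
θ=180°:   candidates: C₊=(1.2222,4.6614) cross=41.952; C₋=(1.2222,-4.6614) cross=-41.952
θ=180°:   branch + wants cross > 0 → take C=(1.2222,4.6614) (cross=41.952)
θ=180°: ex = (C−B)/|BC| = (0.7460,0.6659); ey = (-0.6659,0.7460)
θ=180°: P = B + -2.67·ex + 3.38·ey = (-8.2427,0.7436)
θ=318°: B = A + 4.00·(cos318°, sin318°) = (2.9726, -2.6765)
θ=318°: |BD| = 3.3577
θ=318°: circle(B,7.00) ∩ circle(D,6.00): a=3.6147, h=5.9945
θ=318°:   candidates: C₊=(0.3768,3.8244) cross=20.128; C₋=(9.9336,-3.4147) cross=-20.128
θ=318°:   branch + wants cross > 0 → take C=(0.3768,3.8244) (cross=20.128)
θ=318°: ex = (C−B)/|BC| = (-0.3708,0.9287); ey = (-0.9287,-0.3708)
θ=318°: P = B + -2.67·ex + 3.38·ey = (0.8237,-6.4095)
θ=325°: B = A + 4.00·(cos325°, sin325°) = (3.2766, -2.2943)
θ=325°: |BD| = 2.8695
θ=325°: circle(B,7.00) ∩ circle(D,6.00): a=3.7000, h=5.9422
θ=325°:   candidates: C₊=(0.7476,4.2329) cross=17.051; C₋=(10.2499,-2.9049) cross=-17.051
θ=325°:   branch + wants cross > 0 → take C=(0.7476,4.2329) (cross=17.051)
θ=325°: ex = (C−B)/|BC| = (-0.3613,0.9325); ey = (-0.9325,-0.3613)
θ=325°: P = B + -2.67·ex + 3.38·ey = (1.0895,-6.0051)

θ=11°: 1.17 4.07
θ=180°: -8.24 0.74
θ=318°: 0.82 -6.41
θ=325°: 1.09 -6.01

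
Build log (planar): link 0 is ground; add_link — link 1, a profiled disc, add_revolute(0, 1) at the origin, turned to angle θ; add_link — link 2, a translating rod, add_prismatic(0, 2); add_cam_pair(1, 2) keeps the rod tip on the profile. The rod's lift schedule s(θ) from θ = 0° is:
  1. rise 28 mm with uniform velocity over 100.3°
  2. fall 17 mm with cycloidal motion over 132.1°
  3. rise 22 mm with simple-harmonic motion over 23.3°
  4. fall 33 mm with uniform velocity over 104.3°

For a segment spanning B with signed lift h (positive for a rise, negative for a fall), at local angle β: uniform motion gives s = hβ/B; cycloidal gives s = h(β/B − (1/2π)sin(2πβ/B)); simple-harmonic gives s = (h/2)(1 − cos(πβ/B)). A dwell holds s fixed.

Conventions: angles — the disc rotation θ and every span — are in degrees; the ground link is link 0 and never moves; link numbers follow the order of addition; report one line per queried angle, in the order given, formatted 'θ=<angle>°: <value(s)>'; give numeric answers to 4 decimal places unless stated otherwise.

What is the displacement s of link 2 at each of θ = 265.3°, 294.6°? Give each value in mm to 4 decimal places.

seg 1 [0°–100.3°] uniform, h=28: full span → s += 28 → s = 28.0000
seg 2 [100.3°–232.4°] cycloidal, h=-17: full span → s += -17 → s = 11.0000
seg 3 [232.4°–255.7°] simple-harmonic, h=22: full span → s += 22 → s = 33.0000
seg 4 [255.7°–360°] uniform, h=-33: θ=265.3° here. β=9.6, B=104.3. -33·9.6/104.3 = -3.0374 → s = 29.9626
seg 4 [255.7°–360°] uniform, h=-33: θ=294.6° here. β=38.9, B=104.3. -33·38.9/104.3 = -12.3078 → s = 20.6922

θ=265.3°: 29.9626
θ=294.6°: 20.6922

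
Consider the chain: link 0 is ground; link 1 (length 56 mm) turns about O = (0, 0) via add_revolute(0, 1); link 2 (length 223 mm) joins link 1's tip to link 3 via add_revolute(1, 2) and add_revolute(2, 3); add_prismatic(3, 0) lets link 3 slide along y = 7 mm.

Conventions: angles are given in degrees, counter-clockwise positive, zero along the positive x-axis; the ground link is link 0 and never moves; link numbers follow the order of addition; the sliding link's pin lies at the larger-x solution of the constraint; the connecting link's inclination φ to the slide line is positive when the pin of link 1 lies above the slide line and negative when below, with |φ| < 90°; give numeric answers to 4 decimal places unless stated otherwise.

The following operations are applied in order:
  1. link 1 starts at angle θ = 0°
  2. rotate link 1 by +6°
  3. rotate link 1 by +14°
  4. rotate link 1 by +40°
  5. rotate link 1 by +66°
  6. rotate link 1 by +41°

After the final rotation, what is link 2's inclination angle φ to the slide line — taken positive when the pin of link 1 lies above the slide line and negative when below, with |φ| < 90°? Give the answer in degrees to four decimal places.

geometry: r = 56 mm, L = 223 mm, e = 7 mm; θ starts at 0°
rotate link 1 by +6°: θ ← 0° +6° = 6°
rotate link 1 by +14°: θ ← 6° +14° = 20°
rotate link 1 by +40°: θ ← 20° +40° = 60°
rotate link 1 by +66°: θ ← 60° +66° = 126°
rotate link 1 by +41°: θ ← 126° +41° = 167°
h = r sin θ − e = 12.597259 − 7 = 5.597259
sin φ = h / L = 5.597259 / 223 = 0.02509982
φ = arcsin(0.02509982) = 1.438265°

1.4383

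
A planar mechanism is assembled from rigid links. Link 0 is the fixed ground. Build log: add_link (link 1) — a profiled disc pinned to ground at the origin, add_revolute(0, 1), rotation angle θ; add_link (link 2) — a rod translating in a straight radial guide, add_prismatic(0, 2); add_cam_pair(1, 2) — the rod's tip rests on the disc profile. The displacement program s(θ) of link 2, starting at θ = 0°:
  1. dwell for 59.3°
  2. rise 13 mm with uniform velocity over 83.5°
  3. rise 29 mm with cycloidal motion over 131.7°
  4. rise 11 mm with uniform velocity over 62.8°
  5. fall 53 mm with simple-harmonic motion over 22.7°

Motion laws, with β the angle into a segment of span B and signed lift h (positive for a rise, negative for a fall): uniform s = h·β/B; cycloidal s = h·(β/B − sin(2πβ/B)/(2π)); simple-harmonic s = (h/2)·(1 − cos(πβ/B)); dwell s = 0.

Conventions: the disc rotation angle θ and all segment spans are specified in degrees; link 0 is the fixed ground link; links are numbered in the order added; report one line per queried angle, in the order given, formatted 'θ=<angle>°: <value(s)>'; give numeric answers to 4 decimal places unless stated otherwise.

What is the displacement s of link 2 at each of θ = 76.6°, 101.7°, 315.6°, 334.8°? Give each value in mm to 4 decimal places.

seg 1 [0°–59.3°] dwell: s stays 0.0000
seg 2 [59.3°–142.8°] uniform, h=13: θ=76.6° here. β=17.3, B=83.5. 13·17.3/83.5 = 2.6934 → s = 2.6934
seg 2 [59.3°–142.8°] uniform, h=13: θ=101.7° here. β=42.4, B=83.5. 13·42.4/83.5 = 6.6012 → s = 6.6012
seg 2 [59.3°–142.8°] uniform, h=13: full span → s += 13 → s = 13.0000
seg 3 [142.8°–274.5°] cycloidal, h=29: full span → s += 29 → s = 42.0000
seg 4 [274.5°–337.3°] uniform, h=11: θ=315.6° here. β=41.1, B=62.8. 11·41.1/62.8 = 7.1990 → s = 49.1990
seg 4 [274.5°–337.3°] uniform, h=11: θ=334.8° here. β=60.3, B=62.8. 11·60.3/62.8 = 10.5621 → s = 52.5621

θ=76.6°: 2.6934
θ=101.7°: 6.6012
θ=315.6°: 49.1990
θ=334.8°: 52.5621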